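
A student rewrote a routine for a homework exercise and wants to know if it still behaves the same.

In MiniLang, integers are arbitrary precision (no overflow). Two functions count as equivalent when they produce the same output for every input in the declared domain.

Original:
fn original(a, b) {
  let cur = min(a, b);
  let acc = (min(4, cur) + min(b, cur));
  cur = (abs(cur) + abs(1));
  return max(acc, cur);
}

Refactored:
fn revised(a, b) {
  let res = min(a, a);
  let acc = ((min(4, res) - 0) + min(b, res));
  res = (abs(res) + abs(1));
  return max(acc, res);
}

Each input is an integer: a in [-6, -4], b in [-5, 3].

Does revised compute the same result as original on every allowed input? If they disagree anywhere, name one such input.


Take a=-4, b=-5.
original: cur := -5 | acc := -10 | cur := 6 | result 6
revised: res := -4 | acc := -9 | res := 5 | result 5
6 != 5, so the rewrite changes behavior.
verdict: not equivalent; witness: a=-4, b=-5


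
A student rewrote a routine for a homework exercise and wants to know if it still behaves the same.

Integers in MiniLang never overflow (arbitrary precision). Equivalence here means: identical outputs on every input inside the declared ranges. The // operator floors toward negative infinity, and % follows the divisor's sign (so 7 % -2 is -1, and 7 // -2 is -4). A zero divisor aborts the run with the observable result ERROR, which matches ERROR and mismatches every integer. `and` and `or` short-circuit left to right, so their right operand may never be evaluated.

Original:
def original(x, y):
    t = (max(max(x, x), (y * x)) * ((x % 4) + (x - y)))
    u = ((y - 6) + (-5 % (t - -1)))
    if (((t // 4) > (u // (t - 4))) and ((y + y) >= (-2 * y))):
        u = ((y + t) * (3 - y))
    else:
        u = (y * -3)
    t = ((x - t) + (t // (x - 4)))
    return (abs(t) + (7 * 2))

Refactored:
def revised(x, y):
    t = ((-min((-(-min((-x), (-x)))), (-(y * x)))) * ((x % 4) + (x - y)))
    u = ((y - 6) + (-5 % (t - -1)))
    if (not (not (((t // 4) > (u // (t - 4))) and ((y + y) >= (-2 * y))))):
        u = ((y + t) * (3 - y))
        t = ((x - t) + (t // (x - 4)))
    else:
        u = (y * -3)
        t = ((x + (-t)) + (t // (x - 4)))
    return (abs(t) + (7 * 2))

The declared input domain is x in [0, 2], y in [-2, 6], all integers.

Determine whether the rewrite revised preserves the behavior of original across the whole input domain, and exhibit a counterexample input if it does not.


Equivalent — the differences include arithmetic usage differs; and min/max/abs usage differs; and boolean connective usage differs; and statement counts differ; and constant usage differs, yet no declared input distinguishes the two.
Spot check at x=1, y=-2 — original: t := 4 | u := -8 | divide-by-zero, output ERROR. revised: t := 4 | u := -8 | divide-by-zero, output ERROR. Both give ERROR.
Sweeping the whole domain (27 inputs) finds no disagreement.
verdict: equivalent


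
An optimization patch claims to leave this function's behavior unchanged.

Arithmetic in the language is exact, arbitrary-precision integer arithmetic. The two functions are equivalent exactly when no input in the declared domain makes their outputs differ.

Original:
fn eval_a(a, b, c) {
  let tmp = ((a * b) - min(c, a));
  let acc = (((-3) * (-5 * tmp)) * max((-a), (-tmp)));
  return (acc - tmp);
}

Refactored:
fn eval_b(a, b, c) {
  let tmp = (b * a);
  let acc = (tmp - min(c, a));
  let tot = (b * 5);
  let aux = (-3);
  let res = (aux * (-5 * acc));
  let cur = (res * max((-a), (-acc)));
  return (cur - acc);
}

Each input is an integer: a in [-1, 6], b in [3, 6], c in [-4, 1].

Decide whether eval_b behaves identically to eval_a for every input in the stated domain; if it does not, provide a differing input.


Although local variable names differ; constant usage differs; arithmetic usage differs; statement counts differ, 192/192 inputs agree.
verdict: equivalent


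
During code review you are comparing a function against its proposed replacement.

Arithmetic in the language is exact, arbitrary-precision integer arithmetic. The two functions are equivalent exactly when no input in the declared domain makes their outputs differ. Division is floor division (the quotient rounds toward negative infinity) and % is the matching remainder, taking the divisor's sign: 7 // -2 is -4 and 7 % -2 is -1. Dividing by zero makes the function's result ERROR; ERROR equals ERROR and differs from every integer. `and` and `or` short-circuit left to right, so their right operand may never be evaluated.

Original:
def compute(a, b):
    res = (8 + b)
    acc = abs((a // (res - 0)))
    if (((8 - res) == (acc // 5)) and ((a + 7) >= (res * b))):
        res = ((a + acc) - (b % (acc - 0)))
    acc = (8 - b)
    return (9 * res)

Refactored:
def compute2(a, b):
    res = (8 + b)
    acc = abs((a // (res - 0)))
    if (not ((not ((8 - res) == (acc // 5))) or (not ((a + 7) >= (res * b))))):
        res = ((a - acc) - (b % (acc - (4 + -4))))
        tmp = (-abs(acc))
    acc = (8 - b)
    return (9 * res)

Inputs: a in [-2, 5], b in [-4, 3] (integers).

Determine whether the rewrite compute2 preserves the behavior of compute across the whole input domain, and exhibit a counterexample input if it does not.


Not equivalent: a=-2, b=0 separates them (-9 vs -27).
compute: res=8, then acc=1, then (((8 - res) == (acc // 5)) and ((a + 7) >= (res * b))) is true, then res=-1, then acc=8, then returns -9
compute2: res=8, then acc=1, then (not ((not ((8 - res) == (acc // 5))) or (not ((a + 7) >= (res * b))))) is true, then res=-3, then tmp=-1, then acc=8, then returns -27
verdict: not equivalent; witness: a=-2, b=0


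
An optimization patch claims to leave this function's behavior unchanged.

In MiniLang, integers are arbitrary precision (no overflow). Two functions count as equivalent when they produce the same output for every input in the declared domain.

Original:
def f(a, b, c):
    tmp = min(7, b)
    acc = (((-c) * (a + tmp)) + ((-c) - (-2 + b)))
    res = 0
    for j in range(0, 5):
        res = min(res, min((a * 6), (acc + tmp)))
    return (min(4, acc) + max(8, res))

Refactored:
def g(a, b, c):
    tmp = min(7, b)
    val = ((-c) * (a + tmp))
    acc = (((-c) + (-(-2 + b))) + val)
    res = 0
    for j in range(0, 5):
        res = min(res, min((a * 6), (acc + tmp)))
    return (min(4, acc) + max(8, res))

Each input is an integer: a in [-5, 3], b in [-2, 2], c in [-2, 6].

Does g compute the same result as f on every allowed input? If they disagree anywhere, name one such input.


Comparing the listings, the differences include: statement counts differ; also arithmetic usage differs; also local variable names differ.
One worked example (a=2, b=0, c=-1) — f: tmp := 0 | acc := 5 | res := 0 | iter j=0: | res := 0 | iter j=1: | res := 0 | iter j=2: | res := 0 | iter j=3: | res := 0 | iter j=4: | res := 0 | result 12; g: tmp := 0 | val := 2 | acc := 5 | res := 0 | iter j=0: | res := 0 | iter j=1: | res := 0 | iter j=2: | res := 0 | iter j=3: | res := 0 | iter j=4: | res := 0 | result 12; agreement on 12.
Checked all 405 inputs in the declared domain: the outputs agree on every one.
verdict: equivalent


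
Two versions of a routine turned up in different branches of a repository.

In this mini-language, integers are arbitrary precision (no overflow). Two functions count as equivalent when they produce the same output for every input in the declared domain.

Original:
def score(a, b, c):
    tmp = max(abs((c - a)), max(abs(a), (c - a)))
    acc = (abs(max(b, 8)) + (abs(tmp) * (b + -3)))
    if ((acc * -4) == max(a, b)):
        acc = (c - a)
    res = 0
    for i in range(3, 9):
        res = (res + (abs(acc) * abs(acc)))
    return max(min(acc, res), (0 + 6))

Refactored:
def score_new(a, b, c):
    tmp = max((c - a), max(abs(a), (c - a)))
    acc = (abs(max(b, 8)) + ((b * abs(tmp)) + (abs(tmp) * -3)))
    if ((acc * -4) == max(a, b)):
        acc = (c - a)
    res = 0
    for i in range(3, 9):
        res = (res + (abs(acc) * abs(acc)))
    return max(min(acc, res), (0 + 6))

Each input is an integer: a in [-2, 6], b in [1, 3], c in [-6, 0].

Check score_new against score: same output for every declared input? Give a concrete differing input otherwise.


These are not equivalent — on a=-1, b=2, c=-6 the outputs split (6 vs 7).
score: tmp=5, then acc=3, then ((acc * -4) == max(a, b)) is false, then res=0, then (i=3), then res=9, then (i=4), then res=18, then (i=5), then res=27, then (i=6), then res=36, then (i=7), then res=45, then (i=8), then res=54, then returns 6
score_new: tmp=1, then acc=7, then ((acc * -4) == max(a, b)) is false, then res=0, then (i=3), then res=49, then (i=4), then res=98, then (i=5), then res=147, then (i=6), then res=196, then (i=7), then res=245, then (i=8), then res=294, then returns 7
verdict: not equivalent; witness: a=-1, b=2, c=-6


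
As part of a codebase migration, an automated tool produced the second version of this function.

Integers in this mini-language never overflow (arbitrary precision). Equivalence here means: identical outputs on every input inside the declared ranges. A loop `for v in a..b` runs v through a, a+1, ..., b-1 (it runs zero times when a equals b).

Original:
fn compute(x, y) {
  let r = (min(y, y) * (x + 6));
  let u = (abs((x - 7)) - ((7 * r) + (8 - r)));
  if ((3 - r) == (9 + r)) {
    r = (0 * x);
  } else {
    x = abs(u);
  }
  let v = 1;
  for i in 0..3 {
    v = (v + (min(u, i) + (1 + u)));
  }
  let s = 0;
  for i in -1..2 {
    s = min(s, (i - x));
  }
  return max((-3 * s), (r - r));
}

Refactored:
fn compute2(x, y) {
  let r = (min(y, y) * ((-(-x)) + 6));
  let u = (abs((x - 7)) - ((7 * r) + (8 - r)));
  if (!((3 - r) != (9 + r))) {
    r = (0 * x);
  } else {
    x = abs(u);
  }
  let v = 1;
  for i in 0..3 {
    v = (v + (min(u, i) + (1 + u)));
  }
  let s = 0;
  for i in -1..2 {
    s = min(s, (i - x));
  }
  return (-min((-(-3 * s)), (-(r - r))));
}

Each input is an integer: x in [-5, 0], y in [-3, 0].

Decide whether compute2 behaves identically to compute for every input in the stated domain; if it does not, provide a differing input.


Reading the diff, among the changes: boolean connective usage differs, min/max/abs usage differs, comparison usage differs.
One worked example (x=0, y=-3) — compute: r = -18; u = 107; ((3 - r) == (9 + r)) -> false; x = 107; v = 1; [i=0]; v = 109; [i=1]; v = 218; [i=2]; v = 328; s = 0; [i=-1]; s = -108; [i=0]; s = -108; [i=1]; s = -108; return 324; compute2: r = -18; u = 107; (!((3 - r) != (9 + r))) -> false; x = 107; v = 1; [i=0]; v = 109; [i=1]; v = 218; [i=2]; v = 328; s = 0; [i=-1]; s = -108; [i=0]; s = -108; [i=1]; s = -108; return 324; agreement on 324.
Checked all 24 inputs in the declared domain: the outputs agree on every one.
verdict: equivalent


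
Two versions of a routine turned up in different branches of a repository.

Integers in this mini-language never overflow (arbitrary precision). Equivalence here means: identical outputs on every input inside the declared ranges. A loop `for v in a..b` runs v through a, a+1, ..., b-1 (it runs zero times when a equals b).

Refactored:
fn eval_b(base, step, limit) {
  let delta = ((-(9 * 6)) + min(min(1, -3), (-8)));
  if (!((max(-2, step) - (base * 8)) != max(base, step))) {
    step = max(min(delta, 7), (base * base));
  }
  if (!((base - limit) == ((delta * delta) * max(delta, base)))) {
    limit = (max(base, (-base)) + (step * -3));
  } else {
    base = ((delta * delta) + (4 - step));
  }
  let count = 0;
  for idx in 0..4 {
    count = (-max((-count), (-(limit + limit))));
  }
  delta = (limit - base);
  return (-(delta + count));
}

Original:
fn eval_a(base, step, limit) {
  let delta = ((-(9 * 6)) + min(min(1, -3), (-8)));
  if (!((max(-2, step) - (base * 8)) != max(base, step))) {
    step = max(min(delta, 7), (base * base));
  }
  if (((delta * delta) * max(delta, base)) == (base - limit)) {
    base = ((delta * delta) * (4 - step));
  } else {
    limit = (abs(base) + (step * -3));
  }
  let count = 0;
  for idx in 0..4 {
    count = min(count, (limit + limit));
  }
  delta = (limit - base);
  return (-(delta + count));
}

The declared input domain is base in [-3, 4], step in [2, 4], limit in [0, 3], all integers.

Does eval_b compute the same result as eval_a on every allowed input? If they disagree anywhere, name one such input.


Input base=0, step=2, limit=0: 15376 from eval_a versus 3848 from eval_b.
verdict: not equivalent; witness: base=0, step=2, limit=0


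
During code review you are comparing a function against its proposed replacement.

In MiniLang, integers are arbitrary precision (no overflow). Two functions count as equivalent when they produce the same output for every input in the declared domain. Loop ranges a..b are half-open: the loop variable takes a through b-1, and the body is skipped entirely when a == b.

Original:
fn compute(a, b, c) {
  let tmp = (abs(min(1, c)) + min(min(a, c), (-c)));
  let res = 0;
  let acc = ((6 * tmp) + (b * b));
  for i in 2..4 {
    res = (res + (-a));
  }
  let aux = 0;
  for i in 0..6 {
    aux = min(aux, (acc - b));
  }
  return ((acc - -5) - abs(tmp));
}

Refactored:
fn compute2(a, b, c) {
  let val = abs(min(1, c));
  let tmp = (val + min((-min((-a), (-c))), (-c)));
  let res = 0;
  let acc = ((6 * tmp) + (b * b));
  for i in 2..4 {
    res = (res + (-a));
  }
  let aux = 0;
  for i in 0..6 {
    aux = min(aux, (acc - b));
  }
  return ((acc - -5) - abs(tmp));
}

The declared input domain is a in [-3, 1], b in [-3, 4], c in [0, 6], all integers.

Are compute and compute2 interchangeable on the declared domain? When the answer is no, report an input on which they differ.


Run the pair on a=-3, b=-3, c=0.
compute: tmp = -3; res = 0; acc = -9; [i=2]; res = 3; [i=3]; res = 6; aux = 0; [i=0]; aux = -6; [i=1]; aux = -6; [i=2]; aux = -6; [i=3]; aux = -6; [i=4]; aux = -6; [i=5]; aux = -6; return -7
compute2: val = 0; tmp = 0; res = 0; acc = 9; [i=2]; res = 3; [i=3]; res = 6; aux = 0; [i=0]; aux = 0; [i=1]; aux = 0; [i=2]; aux = 0; [i=3]; aux = 0; [i=4]; aux = 0; [i=5]; aux = 0; return 14
-7 != 14, so the rewrite changes behavior.
verdict: not equivalent; witness: a=-3, b=-3, c=0


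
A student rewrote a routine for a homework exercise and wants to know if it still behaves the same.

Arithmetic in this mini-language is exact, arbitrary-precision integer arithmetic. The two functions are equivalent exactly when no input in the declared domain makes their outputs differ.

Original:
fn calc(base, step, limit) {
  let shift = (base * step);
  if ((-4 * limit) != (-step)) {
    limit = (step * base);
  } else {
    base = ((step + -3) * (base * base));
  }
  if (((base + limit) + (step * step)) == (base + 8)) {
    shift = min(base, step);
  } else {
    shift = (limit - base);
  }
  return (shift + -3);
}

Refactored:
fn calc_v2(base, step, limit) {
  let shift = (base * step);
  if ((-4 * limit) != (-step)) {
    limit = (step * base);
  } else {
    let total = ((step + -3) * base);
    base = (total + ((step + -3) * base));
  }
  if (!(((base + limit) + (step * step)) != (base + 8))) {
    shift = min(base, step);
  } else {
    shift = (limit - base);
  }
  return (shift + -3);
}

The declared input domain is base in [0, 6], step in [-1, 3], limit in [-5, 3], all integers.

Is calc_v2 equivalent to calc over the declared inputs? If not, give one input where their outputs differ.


These are not equivalent — on base=1, step=0, limit=0 the outputs split (0 vs 3).
calc: shift = 0; ((-4 * limit) != (-step)) -> false; base = -3; (((base + limit) + (step * step)) == (base + 8)) -> false; shift = 3; return 0
calc_v2: shift = 0; ((-4 * limit) != (-step)) -> false; total = -3; base = -6; (!(((base + limit) + (step * step)) != (base + 8))) -> false; shift = 6; return 3
verdict: not equivalent; witness: base=1, step=0, limit=0


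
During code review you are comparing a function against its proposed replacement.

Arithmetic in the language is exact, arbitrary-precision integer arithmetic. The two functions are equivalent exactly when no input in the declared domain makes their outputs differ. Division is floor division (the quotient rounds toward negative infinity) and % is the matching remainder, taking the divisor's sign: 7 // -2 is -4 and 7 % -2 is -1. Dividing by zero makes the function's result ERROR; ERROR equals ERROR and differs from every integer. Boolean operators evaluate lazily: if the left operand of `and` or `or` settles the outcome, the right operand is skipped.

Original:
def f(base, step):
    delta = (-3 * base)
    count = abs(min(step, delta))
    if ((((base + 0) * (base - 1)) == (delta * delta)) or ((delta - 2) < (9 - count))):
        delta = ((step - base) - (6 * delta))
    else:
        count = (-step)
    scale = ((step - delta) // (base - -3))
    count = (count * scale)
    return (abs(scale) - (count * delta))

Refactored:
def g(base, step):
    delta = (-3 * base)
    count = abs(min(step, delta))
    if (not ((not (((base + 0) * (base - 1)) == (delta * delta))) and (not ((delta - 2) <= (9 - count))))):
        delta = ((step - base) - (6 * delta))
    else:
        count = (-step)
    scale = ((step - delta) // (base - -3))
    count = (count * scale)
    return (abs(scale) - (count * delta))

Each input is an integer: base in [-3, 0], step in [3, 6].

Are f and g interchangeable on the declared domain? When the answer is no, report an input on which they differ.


The rewrite breaks on base=-2, step=5, where the results are -29 and 4964.
f: delta=6, then count=5, then ((((base + 0) * (base - 1)) == (delta * delta)) or ((delta - 2) < (9 - count))) is false, then count=-5, then scale=-1, then count=5, then returns -29
g: delta=6, then count=5, then (not ((not (((base + 0) * (base - 1)) == (delta * delta))) and (not ((delta - 2) <= (9 - count))))) is true, then delta=-29, then scale=34, then count=170, then returns 4964
verdict: not equivalent; witness: base=-2, step=5


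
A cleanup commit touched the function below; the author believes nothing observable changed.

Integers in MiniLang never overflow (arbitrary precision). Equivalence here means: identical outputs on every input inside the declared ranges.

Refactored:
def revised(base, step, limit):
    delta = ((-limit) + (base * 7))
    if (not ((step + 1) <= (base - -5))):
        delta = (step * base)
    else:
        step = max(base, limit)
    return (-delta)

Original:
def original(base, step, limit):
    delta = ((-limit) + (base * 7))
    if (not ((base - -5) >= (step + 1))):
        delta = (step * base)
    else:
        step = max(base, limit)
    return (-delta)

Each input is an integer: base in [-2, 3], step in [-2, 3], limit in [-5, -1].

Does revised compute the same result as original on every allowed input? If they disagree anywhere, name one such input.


Equivalent — the differences include comparison usage differs, yet no declared input distinguishes the two.
Spot check at base=2, step=0, limit=-1 — original: delta becomes 15; next (not ((base - -5) >= (step + 1))) evaluates to false; next step becomes 2; next final value -15. revised: delta becomes 15; next (not ((step + 1) <= (base - -5))) evaluates to false; next step becomes 2; next final value -15. Both give -15.
Checked all 180 inputs in the declared domain: the outputs agree on every one.
verdict: equivalent


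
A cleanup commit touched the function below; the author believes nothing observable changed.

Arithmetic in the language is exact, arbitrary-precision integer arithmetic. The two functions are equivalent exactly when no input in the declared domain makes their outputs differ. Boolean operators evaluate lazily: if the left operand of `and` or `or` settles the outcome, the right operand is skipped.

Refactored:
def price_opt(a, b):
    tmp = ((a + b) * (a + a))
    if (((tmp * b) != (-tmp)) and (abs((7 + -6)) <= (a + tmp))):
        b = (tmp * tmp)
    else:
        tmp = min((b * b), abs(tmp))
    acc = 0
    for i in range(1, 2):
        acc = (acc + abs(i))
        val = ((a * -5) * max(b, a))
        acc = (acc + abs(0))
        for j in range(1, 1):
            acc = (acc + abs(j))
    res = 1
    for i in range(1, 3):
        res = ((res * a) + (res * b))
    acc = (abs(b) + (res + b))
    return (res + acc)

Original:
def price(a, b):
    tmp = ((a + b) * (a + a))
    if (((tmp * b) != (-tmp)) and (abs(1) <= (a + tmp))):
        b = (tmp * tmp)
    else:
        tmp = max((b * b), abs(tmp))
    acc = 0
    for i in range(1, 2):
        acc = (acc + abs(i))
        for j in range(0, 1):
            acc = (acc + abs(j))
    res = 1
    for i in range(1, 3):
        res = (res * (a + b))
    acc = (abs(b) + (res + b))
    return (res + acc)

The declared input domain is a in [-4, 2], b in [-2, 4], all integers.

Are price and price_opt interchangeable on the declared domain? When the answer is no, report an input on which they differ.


The suspicious edit (`max((b * b), abs(tmp))` became `min((b * b), abs(tmp))`) never changes the result for any input inside the declared domain.
Tracing a=-1, b=-1: price: tmp becomes 4; next (((tmp * b) != (-tmp)) and (abs(1) <= (a + tmp))) evaluates to false; next tmp becomes 4; next acc becomes 0; next at i=1:; next acc becomes 1; next at j=0:; next acc becomes 1; next res becomes 1; next at i=1:; next res becomes -2; next at i=2:; next res becomes 4; next acc becomes 4; next final value 8 | price_opt: tmp becomes 4; next (((tmp * b) != (-tmp)) and (abs((7 + -6)) <= (a + tmp))) evaluates to false; next tmp becomes 1; next acc becomes 0; next at i=1:; next acc becomes 1; next val becomes -5; next acc becomes 1; next j never enters its loop body; next res becomes 1; next at i=1:; next res becomes -2; next at i=2:; next res becomes 4; next acc becomes 4; next final value 8 — matching result 8.
Sweeping the whole domain (49 inputs) finds no disagreement.
verdict: equivalent


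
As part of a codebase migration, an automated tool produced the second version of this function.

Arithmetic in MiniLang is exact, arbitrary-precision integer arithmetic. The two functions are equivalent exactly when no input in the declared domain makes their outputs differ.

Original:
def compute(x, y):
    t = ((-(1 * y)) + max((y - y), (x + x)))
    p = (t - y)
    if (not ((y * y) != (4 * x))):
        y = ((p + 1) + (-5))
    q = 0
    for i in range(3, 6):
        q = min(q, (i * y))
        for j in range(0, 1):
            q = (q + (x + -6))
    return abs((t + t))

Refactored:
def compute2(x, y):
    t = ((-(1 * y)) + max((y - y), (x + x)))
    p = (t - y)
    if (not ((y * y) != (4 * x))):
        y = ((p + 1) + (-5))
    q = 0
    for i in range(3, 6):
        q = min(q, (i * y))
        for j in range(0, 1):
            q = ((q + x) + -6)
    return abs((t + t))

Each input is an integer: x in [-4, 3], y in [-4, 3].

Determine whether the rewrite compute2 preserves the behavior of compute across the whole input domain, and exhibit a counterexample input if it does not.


Although same computation, different form, 64/64 inputs agree.
verdict: equivalent


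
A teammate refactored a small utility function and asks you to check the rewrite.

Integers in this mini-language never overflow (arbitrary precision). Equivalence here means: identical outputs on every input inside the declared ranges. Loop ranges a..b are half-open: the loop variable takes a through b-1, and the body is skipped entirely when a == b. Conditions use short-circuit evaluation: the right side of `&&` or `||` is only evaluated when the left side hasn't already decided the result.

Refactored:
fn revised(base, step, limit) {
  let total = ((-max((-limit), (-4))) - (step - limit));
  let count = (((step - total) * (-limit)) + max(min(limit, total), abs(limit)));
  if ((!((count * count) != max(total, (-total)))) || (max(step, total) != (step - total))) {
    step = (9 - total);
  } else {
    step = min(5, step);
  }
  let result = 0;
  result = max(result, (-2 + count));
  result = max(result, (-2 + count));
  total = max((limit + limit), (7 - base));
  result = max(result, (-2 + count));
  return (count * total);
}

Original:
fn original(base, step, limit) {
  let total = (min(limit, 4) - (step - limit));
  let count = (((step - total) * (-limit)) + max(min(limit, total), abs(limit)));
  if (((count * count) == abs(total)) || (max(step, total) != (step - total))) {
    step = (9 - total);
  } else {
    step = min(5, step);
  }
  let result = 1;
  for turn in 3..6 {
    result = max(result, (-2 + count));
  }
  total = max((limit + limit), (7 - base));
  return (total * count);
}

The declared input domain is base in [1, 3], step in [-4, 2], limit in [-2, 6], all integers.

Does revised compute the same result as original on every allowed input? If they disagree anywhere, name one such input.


Although `1` became `0`, no input in the stated domain can expose it; all 189 inputs agree.
verdict: equivalent


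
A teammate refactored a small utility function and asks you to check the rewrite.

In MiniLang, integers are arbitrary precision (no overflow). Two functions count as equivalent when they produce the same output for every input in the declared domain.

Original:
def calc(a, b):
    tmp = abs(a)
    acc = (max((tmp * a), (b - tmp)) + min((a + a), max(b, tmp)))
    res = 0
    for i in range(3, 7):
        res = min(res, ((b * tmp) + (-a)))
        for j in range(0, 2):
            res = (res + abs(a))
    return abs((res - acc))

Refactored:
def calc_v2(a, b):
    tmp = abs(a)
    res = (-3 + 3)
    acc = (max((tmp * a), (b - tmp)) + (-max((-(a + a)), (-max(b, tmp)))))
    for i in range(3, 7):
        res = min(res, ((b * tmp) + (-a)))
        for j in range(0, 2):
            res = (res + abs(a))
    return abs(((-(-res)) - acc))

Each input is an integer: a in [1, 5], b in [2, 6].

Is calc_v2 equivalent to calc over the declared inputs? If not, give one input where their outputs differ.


The two versions differ — the changes include min/max/abs usage differs; arithmetic usage differs; constant usage differs.
One worked example (a=1, b=6) — calc: tmp becomes 1; next acc becomes 7; next res becomes 0; next at i=3:; next res becomes 0; next at j=0:; next res becomes 1; next at j=1:; next res becomes 2; next at i=4:; next res becomes 2; next at j=0:; next res becomes 3; next at j=1:; next res becomes 4; next at i=5:; next res becomes 4; next at j=0:; next res becomes 5; next at j=1:; next res becomes 6; next at i=6:; next res becomes 5; next at j=0:; next res becomes 6; next at j=1:; next res becomes 7; next final value 0; calc_v2: tmp becomes 1; next res becomes 0; next acc becomes 7; next at i=3:; next res becomes 0; next at j=0:; next res becomes 1; next at j=1:; next res becomes 2; next at i=4:; next res becomes 2; next at j=0:; next res becomes 3; next at j=1:; next res becomes 4; next at i=5:; next res becomes 4; next at j=0:; next res becomes 5; next at j=1:; next res becomes 6; next at i=6:; next res becomes 5; next at j=0:; next res becomes 6; next at j=1:; next res becomes 7; next final value 0; agreement on 0.
Sweeping the whole domain (25 inputs) finds no disagreement.
verdict: equivalent


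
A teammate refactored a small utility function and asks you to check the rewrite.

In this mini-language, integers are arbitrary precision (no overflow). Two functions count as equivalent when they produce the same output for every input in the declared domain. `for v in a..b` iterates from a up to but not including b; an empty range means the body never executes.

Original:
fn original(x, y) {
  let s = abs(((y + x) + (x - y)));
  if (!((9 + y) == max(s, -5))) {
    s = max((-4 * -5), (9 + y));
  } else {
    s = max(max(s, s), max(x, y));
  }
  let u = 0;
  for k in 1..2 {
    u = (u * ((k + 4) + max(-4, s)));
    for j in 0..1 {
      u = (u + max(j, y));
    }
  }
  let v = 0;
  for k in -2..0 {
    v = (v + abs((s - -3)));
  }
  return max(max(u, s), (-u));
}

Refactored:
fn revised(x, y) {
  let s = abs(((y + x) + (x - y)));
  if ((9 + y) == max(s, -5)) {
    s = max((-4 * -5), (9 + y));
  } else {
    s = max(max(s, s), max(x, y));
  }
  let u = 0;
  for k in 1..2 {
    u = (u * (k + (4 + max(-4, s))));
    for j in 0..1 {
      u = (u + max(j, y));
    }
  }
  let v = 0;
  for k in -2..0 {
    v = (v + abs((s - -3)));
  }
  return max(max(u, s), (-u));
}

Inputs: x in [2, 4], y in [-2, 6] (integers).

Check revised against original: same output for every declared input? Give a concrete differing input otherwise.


On input x=2, y=-2, original returns 20 while revised returns 4.
verdict: not equivalent; witness: x=2, y=-2


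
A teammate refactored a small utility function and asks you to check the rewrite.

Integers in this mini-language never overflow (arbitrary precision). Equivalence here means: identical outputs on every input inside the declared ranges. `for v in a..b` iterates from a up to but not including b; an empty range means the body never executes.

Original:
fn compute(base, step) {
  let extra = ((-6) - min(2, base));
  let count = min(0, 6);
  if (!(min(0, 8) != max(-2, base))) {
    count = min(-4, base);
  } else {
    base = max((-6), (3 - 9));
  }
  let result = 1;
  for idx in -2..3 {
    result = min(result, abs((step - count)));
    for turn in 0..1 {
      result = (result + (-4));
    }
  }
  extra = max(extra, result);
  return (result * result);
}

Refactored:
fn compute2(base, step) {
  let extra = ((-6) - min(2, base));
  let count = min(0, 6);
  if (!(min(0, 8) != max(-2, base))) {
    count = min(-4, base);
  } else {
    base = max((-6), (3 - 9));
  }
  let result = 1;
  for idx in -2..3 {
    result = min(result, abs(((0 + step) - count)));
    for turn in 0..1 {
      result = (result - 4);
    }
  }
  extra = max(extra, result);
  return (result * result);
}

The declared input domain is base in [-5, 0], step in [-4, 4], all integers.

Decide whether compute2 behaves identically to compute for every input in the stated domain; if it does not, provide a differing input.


Behavior is preserved: although constant usage differs, plus arithmetic usage differs, the outputs never diverge.
Tracing base=0, step=-2: compute: extra=-6, then count=0, then (!(min(0, 8) != max(-2, base))) is true, then count=-4, then result=1, then (idx=-2), then result=1, then (turn=0), then result=-3, then (idx=-1), then result=-3, then (turn=0), then result=-7, then (idx=0), then result=-7, then (turn=0), then result=-11, then (idx=1), then result=-11, then (turn=0), then result=-15, then (idx=2), then result=-15, then (turn=0), then result=-19, then extra=-6, then returns 361 | compute2: extra=-6, then count=0, then (!(min(0, 8) != max(-2, base))) is true, then count=-4, then result=1, then (idx=-2), then result=1, then (turn=0), then result=-3, then (idx=-1), then result=-3, then (turn=0), then result=-7, then (idx=0), then result=-7, then (turn=0), then result=-11, then (idx=1), then result=-11, then (turn=0), then result=-15, then (idx=2), then result=-15, then (turn=0), then result=-19, then extra=-6, then returns 361 — matching result 361.
Checked all 54 inputs in the declared domain: the outputs agree on every one.
verdict: equivalent


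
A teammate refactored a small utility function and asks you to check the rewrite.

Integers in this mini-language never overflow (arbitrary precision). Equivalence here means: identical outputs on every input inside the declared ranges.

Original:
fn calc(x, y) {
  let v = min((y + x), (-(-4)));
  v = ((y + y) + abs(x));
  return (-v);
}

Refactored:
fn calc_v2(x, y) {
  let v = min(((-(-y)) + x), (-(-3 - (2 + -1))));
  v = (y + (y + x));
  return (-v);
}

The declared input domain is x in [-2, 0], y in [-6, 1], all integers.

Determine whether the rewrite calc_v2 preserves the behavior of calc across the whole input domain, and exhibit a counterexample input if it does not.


Try x=-2, y=-6.
calc: v = -8; v = -10; return 10
calc_v2: v = -8; v = -14; return 14
10 vs 14 — the two versions disagree here.
verdict: not equivalent; witness: x=-2, y=-6


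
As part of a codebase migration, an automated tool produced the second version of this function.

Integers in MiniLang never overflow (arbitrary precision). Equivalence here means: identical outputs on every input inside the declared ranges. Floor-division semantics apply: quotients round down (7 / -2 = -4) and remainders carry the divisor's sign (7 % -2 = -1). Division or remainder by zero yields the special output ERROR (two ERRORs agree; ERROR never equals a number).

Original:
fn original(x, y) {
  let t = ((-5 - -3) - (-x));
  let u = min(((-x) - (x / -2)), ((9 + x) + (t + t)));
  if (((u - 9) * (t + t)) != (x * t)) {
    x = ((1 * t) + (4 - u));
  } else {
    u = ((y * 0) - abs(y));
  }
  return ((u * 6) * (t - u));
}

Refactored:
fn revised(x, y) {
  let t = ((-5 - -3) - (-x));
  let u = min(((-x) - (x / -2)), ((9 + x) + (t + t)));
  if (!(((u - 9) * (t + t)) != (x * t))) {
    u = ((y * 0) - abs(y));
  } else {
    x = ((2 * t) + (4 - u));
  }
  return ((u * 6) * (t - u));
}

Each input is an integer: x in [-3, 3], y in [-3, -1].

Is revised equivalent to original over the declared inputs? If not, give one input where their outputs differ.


Equivalent. Although `1` became `2`, no input in the stated domain can expose it.
Across all 21 domain points the two functions coincide.
Tracing x=0, y=-3: original: t := -2 | u := 0 | (((u - 9) * (t + t)) != (x * t)): true | x := 2 | result 0 | revised: t := -2 | u := 0 | (!(((u - 9) * (t + t)) != (x * t))): false | x := 0 | result 0 — matching result 0.
verdict: equivalent


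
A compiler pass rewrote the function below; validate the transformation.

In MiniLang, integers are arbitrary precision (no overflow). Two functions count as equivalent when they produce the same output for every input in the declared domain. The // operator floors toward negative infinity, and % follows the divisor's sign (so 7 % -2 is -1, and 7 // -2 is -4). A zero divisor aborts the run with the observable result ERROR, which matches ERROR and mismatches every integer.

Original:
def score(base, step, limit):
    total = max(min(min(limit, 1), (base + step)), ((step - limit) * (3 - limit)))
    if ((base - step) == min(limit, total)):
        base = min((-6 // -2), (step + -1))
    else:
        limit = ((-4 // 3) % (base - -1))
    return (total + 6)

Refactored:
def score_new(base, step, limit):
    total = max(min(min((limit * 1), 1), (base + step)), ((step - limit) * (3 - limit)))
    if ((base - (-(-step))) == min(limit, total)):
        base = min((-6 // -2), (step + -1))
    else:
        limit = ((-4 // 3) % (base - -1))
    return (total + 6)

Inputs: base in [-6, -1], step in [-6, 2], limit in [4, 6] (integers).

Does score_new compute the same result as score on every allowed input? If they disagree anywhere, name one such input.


The two are interchangeable: arithmetic usage differs, and constant usage differs, and every declared input agrees.
One worked example (base=-6, step=-5, limit=6) — score: total=33, then ((base - step) == min(limit, total)) is false, then limit=-2, then returns 39; score_new: total=33, then ((base - (-(-step))) == min(limit, total)) is false, then limit=-2, then returns 39; agreement on 39.
Every one of the 162 inputs gives matching results.
verdict: equivalent


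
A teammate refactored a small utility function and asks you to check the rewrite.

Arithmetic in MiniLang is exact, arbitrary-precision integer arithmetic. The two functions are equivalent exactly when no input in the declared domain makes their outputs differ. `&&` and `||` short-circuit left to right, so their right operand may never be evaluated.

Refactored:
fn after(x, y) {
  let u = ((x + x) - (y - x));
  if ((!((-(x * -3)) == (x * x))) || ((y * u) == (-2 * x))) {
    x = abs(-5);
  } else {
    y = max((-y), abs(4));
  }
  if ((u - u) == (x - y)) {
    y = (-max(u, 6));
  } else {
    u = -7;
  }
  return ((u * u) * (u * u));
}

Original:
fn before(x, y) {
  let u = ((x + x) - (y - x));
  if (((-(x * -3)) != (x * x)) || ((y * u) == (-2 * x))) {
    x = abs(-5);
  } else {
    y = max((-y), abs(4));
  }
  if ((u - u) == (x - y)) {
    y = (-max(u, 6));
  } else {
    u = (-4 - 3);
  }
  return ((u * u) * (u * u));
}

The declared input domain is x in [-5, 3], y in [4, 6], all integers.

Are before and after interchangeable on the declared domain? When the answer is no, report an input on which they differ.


Comparing the listings, the differences include: boolean connective usage differs; and comparison usage differs; and arithmetic usage differs; and constant usage differs.
Tracing x=-3, y=4: before: u=-13, then (((-(x * -3)) != (x * x)) || ((y * u) == (-2 * x))) is true, then x=5, then ((u - u) == (x - y)) is false, then u=-7, then returns 2401 | after: u=-13, then ((!((-(x * -3)) == (x * x))) || ((y * u) == (-2 * x))) is true, then x=5, then ((u - u) == (x - y)) is false, then u=-7, then returns 2401 — matching result 2401.
Across all 27 domain points the two functions coincide.
verdict: equivalent


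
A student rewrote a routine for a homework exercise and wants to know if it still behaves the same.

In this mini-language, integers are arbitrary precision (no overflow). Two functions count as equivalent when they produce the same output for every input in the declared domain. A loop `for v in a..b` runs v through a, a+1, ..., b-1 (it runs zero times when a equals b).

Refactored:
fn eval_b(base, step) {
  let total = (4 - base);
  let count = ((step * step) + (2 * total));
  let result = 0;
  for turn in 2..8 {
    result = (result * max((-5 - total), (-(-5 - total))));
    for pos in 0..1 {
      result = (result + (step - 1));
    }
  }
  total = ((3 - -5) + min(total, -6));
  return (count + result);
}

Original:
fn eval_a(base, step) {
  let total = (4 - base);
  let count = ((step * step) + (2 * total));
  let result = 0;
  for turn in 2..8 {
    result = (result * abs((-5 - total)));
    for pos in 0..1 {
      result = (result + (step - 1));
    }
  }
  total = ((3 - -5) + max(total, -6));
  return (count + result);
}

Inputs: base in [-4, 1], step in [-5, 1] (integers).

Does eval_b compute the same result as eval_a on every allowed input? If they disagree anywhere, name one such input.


Equivalent. The one real change (`max(total, -6)` became `min(total, -6)`) has no effect anywhere in the declared ranges.
Every one of the 42 inputs gives matching results.
Spot check at base=-4, step=-2 — eval_a: total=8, then count=20, then result=0, then (turn=2), then result=0, then (pos=0), then result=-3, then (turn=3), then result=-39, then (pos=0), then result=-42, then (turn=4), then result=-546, then (pos=0), then result=-549, then (turn=5), then result=-7137, then (pos=0), then result=-7140, then (turn=6), then result=-92820, then (pos=0), then result=-92823, then (turn=7), then result=-1206699, then (pos=0), then result=-1206702, then total=16, then returns -1206682. eval_b: total=8, then count=20, then result=0, then (turn=2), then result=0, then (pos=0), then result=-3, then (turn=3), then result=-39, then (pos=0), then result=-42, then (turn=4), then result=-546, then (pos=0), then result=-549, then (turn=5), then result=-7137, then (pos=0), then result=-7140, then (turn=6), then result=-92820, then (pos=0), then result=-92823, then (turn=7), then result=-1206699, then (pos=0), then result=-1206702, then total=2, then returns -1206682. Both give -1206682.
verdict: equivalent


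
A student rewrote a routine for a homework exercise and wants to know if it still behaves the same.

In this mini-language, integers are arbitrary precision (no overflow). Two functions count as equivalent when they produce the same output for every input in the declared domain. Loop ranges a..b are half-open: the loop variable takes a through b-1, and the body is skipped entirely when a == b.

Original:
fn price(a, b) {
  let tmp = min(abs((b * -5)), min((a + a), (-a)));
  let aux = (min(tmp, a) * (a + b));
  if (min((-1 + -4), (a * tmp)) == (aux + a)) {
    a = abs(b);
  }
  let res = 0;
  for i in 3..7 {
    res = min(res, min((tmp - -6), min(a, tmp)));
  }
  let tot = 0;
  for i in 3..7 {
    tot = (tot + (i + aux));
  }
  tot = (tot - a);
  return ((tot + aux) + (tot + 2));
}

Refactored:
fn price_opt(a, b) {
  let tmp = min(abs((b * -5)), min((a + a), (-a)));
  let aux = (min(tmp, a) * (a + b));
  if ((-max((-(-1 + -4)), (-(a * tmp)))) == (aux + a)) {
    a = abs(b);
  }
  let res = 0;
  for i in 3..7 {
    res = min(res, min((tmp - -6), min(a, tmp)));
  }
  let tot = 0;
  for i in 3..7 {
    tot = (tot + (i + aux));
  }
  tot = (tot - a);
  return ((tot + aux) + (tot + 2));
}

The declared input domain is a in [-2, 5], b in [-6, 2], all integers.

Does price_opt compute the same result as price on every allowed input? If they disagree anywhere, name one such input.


Although min/max/abs usage differs, 72/72 inputs agree.
verdict: equivalent
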